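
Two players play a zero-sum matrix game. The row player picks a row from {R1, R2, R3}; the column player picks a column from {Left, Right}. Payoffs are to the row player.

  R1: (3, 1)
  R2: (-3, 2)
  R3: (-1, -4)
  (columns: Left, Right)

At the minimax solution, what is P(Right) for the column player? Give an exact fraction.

6/7

Row minima: R1 → 1, R2 → -3, R3 → -4; maximin = 1.
Column maxima: Left → 3, Right → 2; minimax = 2.
1 ≠ 2, so there is no saddle point; optimal play is mixed.
R3 is strictly dominated by R1, so the row player never plays it.
On the remaining 2×2 (R1, R2 vs Left, Right):
Let the row player play R1 with probability p. Expected payoff against Left: 3p + (-3)(1−p) = 6p − 3; against Right: 1p + 2(1−p) = −p + 2.
Setting these equal: 6p − 3 = −p + 2 ⇒ 7p = 5 ⇒ p = 5/7, and the value is (6)·(5/7) − 3 = 9/7.
For the column player: with q = P(Left), equating R1's and R2's payoffs gives 2q + 1 = −5q + 2 ⇒ q = 1/7.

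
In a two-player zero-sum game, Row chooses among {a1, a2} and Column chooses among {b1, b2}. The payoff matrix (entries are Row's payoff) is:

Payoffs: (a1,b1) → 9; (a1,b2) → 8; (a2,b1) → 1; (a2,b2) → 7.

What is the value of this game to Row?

Row minima: a1 → 8, a2 → 1; maximin = 8.
Column maxima: b1 → 9, b2 → 8; minimax = 8.
Since maximin = minimax = 8, there is a saddle point and the value is 8.

8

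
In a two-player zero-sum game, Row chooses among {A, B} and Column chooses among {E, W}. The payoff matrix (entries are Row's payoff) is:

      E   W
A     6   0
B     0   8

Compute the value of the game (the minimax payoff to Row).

24/7

Row minima: A → 0, B → 0; maximin = 0.
Column maxima: E → 6, W → 8; minimax = 6.
0 ≠ 6, so there is no saddle point; optimal play is mixed.
Let Row play A with probability p. Expected payoff against E: 6p + 0(1−p) = 6p; against W: 0p + 8(1−p) = −8p + 8.
Setting these equal: 6p = −8p + 8 ⇒ 14p = 8 ⇒ p = 4/7, and the value is (6)·(4/7) = 24/7.
For Column: with q = P(E), equating A's and B's payoffs gives 6q = −8q + 8 ⇒ q = 4/7.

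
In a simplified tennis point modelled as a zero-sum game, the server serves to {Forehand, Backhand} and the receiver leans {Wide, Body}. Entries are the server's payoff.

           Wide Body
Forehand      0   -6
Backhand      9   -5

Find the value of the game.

-5

Row minima: Forehand → -6, Backhand → -5; maximin = -5.
Column maxima: Wide → 9, Body → -5; minimax = -5.
Since maximin = minimax = -5, there is a saddle point and the value is -5.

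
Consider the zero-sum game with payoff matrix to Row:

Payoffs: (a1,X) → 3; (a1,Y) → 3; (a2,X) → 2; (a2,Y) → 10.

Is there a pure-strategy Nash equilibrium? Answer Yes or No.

Row minima: a1 → 3, a2 → 2; maximin = 3.
Column maxima: X → 3, Y → 10; minimax = 3.
maximin = minimax = 3, so a saddle point exists.

Yes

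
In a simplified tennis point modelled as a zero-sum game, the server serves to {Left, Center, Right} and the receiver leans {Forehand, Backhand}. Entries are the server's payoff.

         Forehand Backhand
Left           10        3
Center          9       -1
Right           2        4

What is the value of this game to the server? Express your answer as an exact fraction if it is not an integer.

Row minima: Left → 3, Center → -1, Right → 2; maximin = 3.
Column maxima: Forehand → 10, Backhand → 4; minimax = 4.
3 ≠ 4, so there is no saddle point; optimal play is mixed.
Center is strictly dominated by Left, so the server never plays it.
On the remaining 2×2 (Left, Right vs Forehand, Backhand):
Let the server play Left with probability p. Expected payoff against Forehand: 10p + 2(1−p) = 8p + 2; against Backhand: 3p + 4(1−p) = −p + 4.
Setting these equal: 8p + 2 = −p + 4 ⇒ 9p = 2 ⇒ p = 2/9, and the value is (8)·(2/9) + 2 = 34/9.
For the receiver: with q = P(Forehand), equating Left's and Right's payoffs gives 7q + 3 = −2q + 4 ⇒ q = 1/9.

34/9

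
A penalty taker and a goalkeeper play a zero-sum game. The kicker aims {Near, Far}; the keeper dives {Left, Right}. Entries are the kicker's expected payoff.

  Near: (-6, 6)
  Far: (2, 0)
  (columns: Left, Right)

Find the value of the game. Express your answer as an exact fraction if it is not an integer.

Row minima: Near → -6, Far → 0; maximin = 0.
Column maxima: Left → 2, Right → 6; minimax = 2.
0 ≠ 2, so there is no saddle point; optimal play is mixed.
Let the kicker play Near with probability p. Expected payoff against Left: (-6)p + 2(1−p) = −8p + 2; against Right: 6p + 0(1−p) = 6p.
Setting these equal: −8p + 2 = 6p ⇒ −14p = -2 ⇒ p = 1/7, and the value is (-8)·(1/7) + 2 = 6/7.
For the keeper: with q = P(Left), equating Near's and Far's payoffs gives −12q + 6 = 2q ⇒ q = 3/7.

6/7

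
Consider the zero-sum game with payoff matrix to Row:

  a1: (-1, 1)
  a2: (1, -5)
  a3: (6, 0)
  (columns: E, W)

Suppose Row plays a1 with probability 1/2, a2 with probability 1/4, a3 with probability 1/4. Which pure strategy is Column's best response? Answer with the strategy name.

If Column plays E, Row's expected payoff is (1/2)·(-1) + (1/4)·1 + (1/4)·6 = 5/4.
If Column plays W, Row's expected payoff is (1/2)·1 + (1/4)·(-5) + (1/4)·0 = -3/4.
Column minimizes Row's payoff; the smallest is -3/4, so the best response is W.

W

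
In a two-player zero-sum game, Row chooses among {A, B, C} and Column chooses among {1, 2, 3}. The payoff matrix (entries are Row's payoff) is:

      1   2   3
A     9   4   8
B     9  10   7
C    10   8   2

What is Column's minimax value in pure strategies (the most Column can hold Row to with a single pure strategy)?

8

Column maxima: 1 → 10, 2 → 10, 3 → 8.
The smallest of these is 8.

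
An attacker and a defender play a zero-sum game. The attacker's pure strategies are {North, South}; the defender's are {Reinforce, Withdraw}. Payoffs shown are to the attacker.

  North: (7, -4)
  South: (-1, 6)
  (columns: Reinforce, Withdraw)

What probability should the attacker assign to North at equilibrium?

7/18

Row minima: North → -4, South → -1; maximin = -1.
Column maxima: Reinforce → 7, Withdraw → 6; minimax = 6.
-1 ≠ 6, so there is no saddle point; optimal play is mixed.
Let the attacker play North with probability p. Expected payoff against Reinforce: 7p + (-1)(1−p) = 8p − 1; against Withdraw: (-4)p + 6(1−p) = −10p + 6.
Setting these equal: 8p − 1 = −10p + 6 ⇒ 18p = 7 ⇒ p = 7/18, and the value is (8)·(7/18) − 1 = 19/9.
For the defender: with q = P(Reinforce), equating North's and South's payoffs gives 11q − 4 = −7q + 6 ⇒ q = 5/9.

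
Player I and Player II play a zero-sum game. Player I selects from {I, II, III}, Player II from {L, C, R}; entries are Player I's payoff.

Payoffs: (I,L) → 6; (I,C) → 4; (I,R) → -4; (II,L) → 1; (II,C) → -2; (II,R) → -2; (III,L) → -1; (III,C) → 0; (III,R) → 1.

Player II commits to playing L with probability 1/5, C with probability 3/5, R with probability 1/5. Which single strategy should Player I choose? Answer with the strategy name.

Expected payoff of I: (1/5)·6 + (3/5)·4 + (1/5)·(-4) = 14/5.
Expected payoff of II: (1/5)·1 + (3/5)·(-2) + (1/5)·(-2) = -7/5.
Expected payoff of III: (1/5)·(-1) + (3/5)·0 + (1/5)·1 = 0.
The largest is 14/5, so Player I's best response is I.

I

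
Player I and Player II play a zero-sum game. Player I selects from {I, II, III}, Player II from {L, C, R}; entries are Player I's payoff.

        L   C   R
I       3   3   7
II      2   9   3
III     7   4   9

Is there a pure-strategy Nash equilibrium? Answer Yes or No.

Row minima: I → 3, II → 2, III → 4; maximin = 4.
Column maxima: L → 7, C → 9, R → 9; minimax = 7.
4 ≠ 7, so no pure-strategy equilibrium exists.

No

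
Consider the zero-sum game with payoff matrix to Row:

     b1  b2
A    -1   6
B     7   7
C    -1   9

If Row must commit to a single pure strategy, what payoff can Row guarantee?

7

Row minima: A → -1, B → 7, C → -1.
The best of these is 7.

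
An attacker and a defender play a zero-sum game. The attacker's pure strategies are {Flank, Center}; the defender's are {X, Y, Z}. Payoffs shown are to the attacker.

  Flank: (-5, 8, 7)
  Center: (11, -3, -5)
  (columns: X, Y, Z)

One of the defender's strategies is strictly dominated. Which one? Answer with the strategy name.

Z holds the attacker's payoff strictly below Y in every row: 7 < 8, -5 < -3.
So Y is strictly dominated for the defender.

Y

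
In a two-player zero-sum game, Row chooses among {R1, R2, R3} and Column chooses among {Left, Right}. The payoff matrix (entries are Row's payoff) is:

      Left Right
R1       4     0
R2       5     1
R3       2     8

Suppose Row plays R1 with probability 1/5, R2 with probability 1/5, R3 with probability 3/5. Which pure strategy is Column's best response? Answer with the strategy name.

Left

If Column plays Left, Row's expected payoff is (1/5)·4 + (1/5)·5 + (3/5)·2 = 3.
If Column plays Right, Row's expected payoff is (1/5)·0 + (1/5)·1 + (3/5)·8 = 5.
Column minimizes Row's payoff; the smallest is 3, so the best response is Left.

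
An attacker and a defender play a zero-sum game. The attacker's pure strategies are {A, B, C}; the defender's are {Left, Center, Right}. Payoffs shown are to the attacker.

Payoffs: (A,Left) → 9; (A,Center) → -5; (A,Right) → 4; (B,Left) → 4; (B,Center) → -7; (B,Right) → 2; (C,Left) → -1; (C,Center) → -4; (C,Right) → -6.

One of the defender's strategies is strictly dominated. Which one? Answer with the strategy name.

Left

Center holds the attacker's payoff strictly below Left in every row: -5 < 9, -7 < 4, -4 < -1.
So Left is strictly dominated for the defender.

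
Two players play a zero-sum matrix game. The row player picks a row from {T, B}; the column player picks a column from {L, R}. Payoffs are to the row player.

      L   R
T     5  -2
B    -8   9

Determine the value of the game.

29/24

Row minima: T → -2, B → -8; maximin = -2.
Column maxima: L → 5, R → 9; minimax = 5.
-2 ≠ 5, so there is no saddle point; optimal play is mixed.
Let the row player play T with probability p. Expected payoff against L: 5p + (-8)(1−p) = 13p − 8; against R: (-2)p + 9(1−p) = −11p + 9.
Setting these equal: 13p − 8 = −11p + 9 ⇒ 24p = 17 ⇒ p = 17/24, and the value is (13)·(17/24) − 8 = 29/24.
For the column player: with q = P(L), equating T's and B's payoffs gives 7q − 2 = −17q + 9 ⇒ q = 11/24.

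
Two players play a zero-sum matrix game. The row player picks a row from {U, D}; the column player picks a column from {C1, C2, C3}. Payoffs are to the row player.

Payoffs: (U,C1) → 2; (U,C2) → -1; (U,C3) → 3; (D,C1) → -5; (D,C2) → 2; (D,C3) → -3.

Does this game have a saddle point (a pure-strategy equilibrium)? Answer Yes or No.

No

Row minima: U → -1, D → -5; maximin = -1.
Column maxima: C1 → 2, C2 → 2, C3 → 3; minimax = 2.
-1 ≠ 2, so no pure-strategy equilibrium exists.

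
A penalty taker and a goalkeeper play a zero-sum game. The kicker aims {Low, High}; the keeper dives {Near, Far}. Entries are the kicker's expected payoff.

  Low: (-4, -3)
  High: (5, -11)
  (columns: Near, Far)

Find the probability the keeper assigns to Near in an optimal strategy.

8/17

Row minima: Low → -4, High → -11; maximin = -4.
Column maxima: Near → 5, Far → -3; minimax = -3.
-4 ≠ -3, so there is no saddle point; optimal play is mixed.
Let the kicker play Low with probability p. Expected payoff against Near: (-4)p + 5(1−p) = −9p + 5; against Far: (-3)p + (-11)(1−p) = 8p − 11.
Setting these equal: −9p + 5 = 8p − 11 ⇒ −17p = -16 ⇒ p = 16/17, and the value is (-9)·(16/17) + 5 = -59/17.
For the keeper: with q = P(Near), equating Low's and High's payoffs gives −q − 3 = 16q − 11 ⇒ q = 8/17.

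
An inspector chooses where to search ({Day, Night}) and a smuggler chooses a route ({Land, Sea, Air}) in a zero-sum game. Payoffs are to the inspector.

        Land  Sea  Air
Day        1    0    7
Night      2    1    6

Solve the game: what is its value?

Row minima: Day → 0, Night → 1; maximin = 1.
Column maxima: Land → 2, Sea → 1, Air → 7; minimax = 1.
Since maximin = minimax = 1, there is a saddle point and the value is 1.

1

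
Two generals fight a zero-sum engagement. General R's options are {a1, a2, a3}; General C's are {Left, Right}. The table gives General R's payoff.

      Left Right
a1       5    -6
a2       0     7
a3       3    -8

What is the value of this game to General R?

Row minima: a1 → -6, a2 → 0, a3 → -8; maximin = 0.
Column maxima: Left → 5, Right → 7; minimax = 5.
0 ≠ 5, so there is no saddle point; optimal play is mixed.
a3 is strictly dominated by a1, so General R never plays it.
On the remaining 2×2 (a1, a2 vs Left, Right):
Let General R play a1 with probability p. Expected payoff against Left: 5p + 0(1−p) = 5p; against Right: (-6)p + 7(1−p) = −13p + 7.
Setting these equal: 5p = −13p + 7 ⇒ 18p = 7 ⇒ p = 7/18, and the value is (5)·(7/18) = 35/18.
For General C: with q = P(Left), equating a1's and a2's payoffs gives 11q − 6 = −7q + 7 ⇒ q = 13/18.

35/18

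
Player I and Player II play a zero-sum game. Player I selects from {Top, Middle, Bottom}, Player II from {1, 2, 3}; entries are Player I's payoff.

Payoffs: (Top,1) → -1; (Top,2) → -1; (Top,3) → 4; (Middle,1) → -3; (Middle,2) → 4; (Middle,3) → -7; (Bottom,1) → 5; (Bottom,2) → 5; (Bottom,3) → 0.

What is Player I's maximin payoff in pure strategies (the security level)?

0

Row minima: Top → -1, Middle → -7, Bottom → 0.
The best of these is 0.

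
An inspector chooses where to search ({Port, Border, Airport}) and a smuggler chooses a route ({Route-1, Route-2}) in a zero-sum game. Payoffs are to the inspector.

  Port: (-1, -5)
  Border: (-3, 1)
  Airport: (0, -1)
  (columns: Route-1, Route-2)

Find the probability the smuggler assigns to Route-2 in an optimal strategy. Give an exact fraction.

3/5

Row minima: Port → -5, Border → -3, Airport → -1; maximin = -1.
Column maxima: Route-1 → 0, Route-2 → 1; minimax = 0.
-1 ≠ 0, so there is no saddle point; optimal play is mixed.
Port is strictly dominated by Airport, so the inspector never plays it.
On the remaining 2×2 (Border, Airport vs Route-1, Route-2):
Let the inspector play Border with probability p. Expected payoff against Route-1: (-3)p + 0(1−p) = −3p; against Route-2: 1p + (-1)(1−p) = 2p − 1.
Setting these equal: −3p = 2p − 1 ⇒ −5p = -1 ⇒ p = 1/5, and the value is (-3)·(1/5) = -3/5.
For the smuggler: with q = P(Route-1), equating Border's and Airport's payoffs gives −4q + 1 = q − 1 ⇒ q = 2/5.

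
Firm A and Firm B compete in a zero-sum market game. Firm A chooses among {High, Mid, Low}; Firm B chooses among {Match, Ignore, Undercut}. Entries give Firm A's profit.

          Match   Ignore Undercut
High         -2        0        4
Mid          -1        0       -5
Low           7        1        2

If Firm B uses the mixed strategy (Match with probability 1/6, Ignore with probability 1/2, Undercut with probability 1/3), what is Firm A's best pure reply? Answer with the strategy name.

Expected payoff of High: (1/6)·(-2) + (1/2)·0 + (1/3)·4 = 1.
Expected payoff of Mid: (1/6)·(-1) + (1/2)·0 + (1/3)·(-5) = -11/6.
Expected payoff of Low: (1/6)·7 + (1/2)·1 + (1/3)·2 = 7/3.
The largest is 7/3, so Firm A's best response is Low.

Low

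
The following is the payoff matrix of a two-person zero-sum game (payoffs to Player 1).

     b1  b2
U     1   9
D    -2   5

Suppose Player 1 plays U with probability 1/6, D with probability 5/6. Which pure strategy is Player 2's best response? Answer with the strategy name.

If Player 2 plays b1, Player 1's expected payoff is (1/6)·1 + (5/6)·(-2) = -3/2.
If Player 2 plays b2, Player 1's expected payoff is (1/6)·9 + (5/6)·5 = 17/3.
Player 2 minimizes Player 1's payoff; the smallest is -3/2, so the best response is b1.

b1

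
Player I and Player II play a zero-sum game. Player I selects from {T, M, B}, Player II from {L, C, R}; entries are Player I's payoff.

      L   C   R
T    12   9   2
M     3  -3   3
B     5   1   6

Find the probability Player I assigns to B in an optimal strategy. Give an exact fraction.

7/12

Row minima: T → 2, M → -3, B → 1; maximin = 2.
Column maxima: L → 12, C → 9, R → 6; minimax = 6.
2 ≠ 6, so there is no saddle point; optimal play is mixed.
M is strictly dominated by B, so Player I never plays it.
L is strictly dominated by C (it gives Player I strictly more in every row), so Player II never plays it.
On the remaining 2×2 (T, B vs C, R):
Let Player I play T with probability p. Expected payoff against C: 9p + 1(1−p) = 8p + 1; against R: 2p + 6(1−p) = −4p + 6.
Setting these equal: 8p + 1 = −4p + 6 ⇒ 12p = 5 ⇒ p = 5/12, and the value is (8)·(5/12) + 1 = 13/3.
For Player II: with q = P(C), equating T's and B's payoffs gives 7q + 2 = −5q + 6 ⇒ q = 1/3.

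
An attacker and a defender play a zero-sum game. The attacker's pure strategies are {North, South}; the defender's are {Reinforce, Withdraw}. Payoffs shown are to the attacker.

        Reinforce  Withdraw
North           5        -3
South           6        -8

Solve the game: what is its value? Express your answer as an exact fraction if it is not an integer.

-3

Row minima: North → -3, South → -8; maximin = -3.
Column maxima: Reinforce → 6, Withdraw → -3; minimax = -3.
Since maximin = minimax = -3, there is a saddle point and the value is -3.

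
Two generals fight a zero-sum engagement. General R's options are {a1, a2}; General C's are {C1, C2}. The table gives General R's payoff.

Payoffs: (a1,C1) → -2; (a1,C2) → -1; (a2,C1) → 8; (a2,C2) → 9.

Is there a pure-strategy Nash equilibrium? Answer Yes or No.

Yes

Row minima: a1 → -2, a2 → 8; maximin = 8.
Column maxima: C1 → 8, C2 → 9; minimax = 8.
maximin = minimax = 8, so a saddle point exists.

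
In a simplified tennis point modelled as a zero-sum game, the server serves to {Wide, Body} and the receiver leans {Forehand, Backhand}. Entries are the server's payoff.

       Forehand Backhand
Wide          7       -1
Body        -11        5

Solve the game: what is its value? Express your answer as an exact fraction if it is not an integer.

1

Row minima: Wide → -1, Body → -11; maximin = -1.
Column maxima: Forehand → 7, Backhand → 5; minimax = 5.
-1 ≠ 5, so there is no saddle point; optimal play is mixed.
Let the server play Wide with probability p. Expected payoff against Forehand: 7p + (-11)(1−p) = 18p − 11; against Backhand: (-1)p + 5(1−p) = −6p + 5.
Setting these equal: 18p − 11 = −6p + 5 ⇒ 24p = 16 ⇒ p = 2/3, and the value is (18)·(2/3) − 11 = 1.
For the receiver: with q = P(Forehand), equating Wide's and Body's payoffs gives 8q − 1 = −16q + 5 ⇒ q = 1/4.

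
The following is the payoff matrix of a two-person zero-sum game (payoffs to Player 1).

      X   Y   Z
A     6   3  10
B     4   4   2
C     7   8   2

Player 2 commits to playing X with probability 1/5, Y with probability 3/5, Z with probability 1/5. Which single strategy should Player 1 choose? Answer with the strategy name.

Expected payoff of A: (1/5)·6 + (3/5)·3 + (1/5)·10 = 5.
Expected payoff of B: (1/5)·4 + (3/5)·4 + (1/5)·2 = 18/5.
Expected payoff of C: (1/5)·7 + (3/5)·8 + (1/5)·2 = 33/5.
The largest is 33/5, so Player 1's best response is C.

C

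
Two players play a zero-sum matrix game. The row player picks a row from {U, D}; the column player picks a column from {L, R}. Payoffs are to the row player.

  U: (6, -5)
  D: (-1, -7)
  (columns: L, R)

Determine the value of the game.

-5

Row minima: U → -5, D → -7; maximin = -5.
Column maxima: L → 6, R → -5; minimax = -5.
Since maximin = minimax = -5, there is a saddle point and the value is -5.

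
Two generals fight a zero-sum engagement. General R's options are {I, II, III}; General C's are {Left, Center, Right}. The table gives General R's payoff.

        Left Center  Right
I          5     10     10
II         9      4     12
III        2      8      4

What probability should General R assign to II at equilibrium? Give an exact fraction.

Row minima: I → 5, II → 4, III → 2; maximin = 5.
Column maxima: Left → 9, Center → 10, Right → 12; minimax = 9.
5 ≠ 9, so there is no saddle point; optimal play is mixed.
III is strictly dominated by I, so General R never plays it.
Right is strictly dominated by Left (it gives General R strictly more in every row), so General C never plays it.
On the remaining 2×2 (I, II vs Left, Center):
Let General R play I with probability p. Expected payoff against Left: 5p + 9(1−p) = −4p + 9; against Center: 10p + 4(1−p) = 6p + 4.
Setting these equal: −4p + 9 = 6p + 4 ⇒ −10p = -5 ⇒ p = 1/2, and the value is (-4)·(1/2) + 9 = 7.
For General C: with q = P(Left), equating I's and II's payoffs gives −5q + 10 = 5q + 4 ⇒ q = 3/5.

1/2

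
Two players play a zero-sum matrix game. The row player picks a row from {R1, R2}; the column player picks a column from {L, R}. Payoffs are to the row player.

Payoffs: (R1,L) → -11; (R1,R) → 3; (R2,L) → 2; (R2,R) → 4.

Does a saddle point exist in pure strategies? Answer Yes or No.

Yes

Row minima: R1 → -11, R2 → 2; maximin = 2.
Column maxima: L → 2, R → 4; minimax = 2.
maximin = minimax = 2, so a saddle point exists.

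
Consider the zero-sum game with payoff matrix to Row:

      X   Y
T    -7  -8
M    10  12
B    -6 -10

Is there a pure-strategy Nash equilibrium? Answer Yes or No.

Yes

Row minima: T → -8, M → 10, B → -10; maximin = 10.
Column maxima: X → 10, Y → 12; minimax = 10.
maximin = minimax = 10, so a saddle point exists.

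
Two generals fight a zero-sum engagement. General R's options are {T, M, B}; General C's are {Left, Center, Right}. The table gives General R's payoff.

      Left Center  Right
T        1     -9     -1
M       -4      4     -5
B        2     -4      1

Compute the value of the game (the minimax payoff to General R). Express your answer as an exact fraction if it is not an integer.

Row minima: T → -9, M → -5, B → -4; maximin = -4.
Column maxima: Left → 2, Center → 4, Right → 1; minimax = 1.
-4 ≠ 1, so there is no saddle point; optimal play is mixed.
T is strictly dominated by B, so General R never plays it.
Left is strictly dominated by Right (it gives General R strictly more in every row), so General C never plays it.
On the remaining 2×2 (M, B vs Center, Right):
Let General R play M with probability p. Expected payoff against Center: 4p + (-4)(1−p) = 8p − 4; against Right: (-5)p + 1(1−p) = −6p + 1.
Setting these equal: 8p − 4 = −6p + 1 ⇒ 14p = 5 ⇒ p = 5/14, and the value is (8)·(5/14) − 4 = -8/7.
For General C: with q = P(Center), equating M's and B's payoffs gives 9q − 5 = −5q + 1 ⇒ q = 3/7.

-8/7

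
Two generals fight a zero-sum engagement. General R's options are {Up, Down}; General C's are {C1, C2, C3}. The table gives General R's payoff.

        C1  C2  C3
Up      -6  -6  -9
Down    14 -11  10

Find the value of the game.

Row minima: Up → -9, Down → -11; maximin = -9.
Column maxima: C1 → 14, C2 → -6, C3 → 10; minimax = -6.
-9 ≠ -6, so there is no saddle point; optimal play is mixed.
C1 is strictly dominated by C3 (it gives General R strictly more in every row), so General C never plays it.
On the remaining 2×2 (Up, Down vs C2, C3):
Let General R play Up with probability p. Expected payoff against C2: (-6)p + (-11)(1−p) = 5p − 11; against C3: (-9)p + 10(1−p) = −19p + 10.
Setting these equal: 5p − 11 = −19p + 10 ⇒ 24p = 21 ⇒ p = 7/8, and the value is (5)·(7/8) − 11 = -53/8.
For General C: with q = P(C2), equating Up's and Down's payoffs gives 3q − 9 = −21q + 10 ⇒ q = 19/24.

-53/8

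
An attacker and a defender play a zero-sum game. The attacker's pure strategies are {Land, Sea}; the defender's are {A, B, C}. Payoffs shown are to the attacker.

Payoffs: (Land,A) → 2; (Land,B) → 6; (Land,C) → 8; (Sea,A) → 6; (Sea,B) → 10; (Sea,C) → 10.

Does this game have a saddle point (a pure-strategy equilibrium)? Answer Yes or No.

Yes

Row minima: Land → 2, Sea → 6; maximin = 6.
Column maxima: A → 6, B → 10, C → 10; minimax = 6.
maximin = minimax = 6, so a saddle point exists.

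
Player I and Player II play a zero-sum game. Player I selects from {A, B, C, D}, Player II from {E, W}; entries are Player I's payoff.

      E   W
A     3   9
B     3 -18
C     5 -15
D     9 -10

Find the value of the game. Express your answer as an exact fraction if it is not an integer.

111/25

Row minima: A → 3, B → -18, C → -15, D → -10; maximin = 3.
Column maxima: E → 9, W → 9; minimax = 9.
3 ≠ 9, so there is no saddle point; optimal play is mixed.
B is strictly dominated by C, so Player I never plays it.
C is strictly dominated by D, so Player I never plays it.
On the remaining 2×2 (A, D vs E, W):
Let Player I play A with probability p. Expected payoff against E: 3p + 9(1−p) = −6p + 9; against W: 9p + (-10)(1−p) = 19p − 10.
Setting these equal: −6p + 9 = 19p − 10 ⇒ −25p = -19 ⇒ p = 19/25, and the value is (-6)·(19/25) + 9 = 111/25.
For Player II: with q = P(E), equating A's and D's payoffs gives −6q + 9 = 19q − 10 ⇒ q = 19/25.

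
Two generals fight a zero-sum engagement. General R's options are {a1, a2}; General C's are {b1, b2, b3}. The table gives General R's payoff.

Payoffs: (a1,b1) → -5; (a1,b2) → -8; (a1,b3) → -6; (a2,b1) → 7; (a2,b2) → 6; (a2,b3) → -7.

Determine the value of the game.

-92/15

Row minima: a1 → -8, a2 → -7; maximin = -7.
Column maxima: b1 → 7, b2 → 6, b3 → -6; minimax = -6.
-7 ≠ -6, so there is no saddle point; optimal play is mixed.
b1 is strictly dominated by b2 (it gives General R strictly more in every row), so General C never plays it.
On the remaining 2×2 (a1, a2 vs b2, b3):
Let General R play a1 with probability p. Expected payoff against b2: (-8)p + 6(1−p) = −14p + 6; against b3: (-6)p + (-7)(1−p) = p − 7.
Setting these equal: −14p + 6 = p − 7 ⇒ −15p = -13 ⇒ p = 13/15, and the value is (-14)·(13/15) + 6 = -92/15.
For General C: with q = P(b2), equating a1's and a2's payoffs gives −2q − 6 = 13q − 7 ⇒ q = 1/15.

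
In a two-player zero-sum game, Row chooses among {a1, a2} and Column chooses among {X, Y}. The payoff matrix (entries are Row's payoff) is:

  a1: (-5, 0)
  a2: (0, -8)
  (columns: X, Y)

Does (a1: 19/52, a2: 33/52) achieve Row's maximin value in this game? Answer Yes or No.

No

Against X this mix gives (19/52)·(-5) + (33/52)·0 = -95/52.
Against Y this mix gives (19/52)·0 + (33/52)·(-8) = -66/13.
Column will play Y, holding Row to -66/13. Shifting weight toward the row that does better against Y would raise this floor (the equalizing mix achieves -40/13 against both Y and X), so the proposed strategy is not optimal.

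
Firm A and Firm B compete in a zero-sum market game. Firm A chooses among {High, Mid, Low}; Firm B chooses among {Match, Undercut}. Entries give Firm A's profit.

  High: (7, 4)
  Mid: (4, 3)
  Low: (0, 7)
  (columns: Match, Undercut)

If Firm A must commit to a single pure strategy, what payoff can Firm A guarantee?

Row minima: High → 4, Mid → 3, Low → 0.
The best of these is 4.

4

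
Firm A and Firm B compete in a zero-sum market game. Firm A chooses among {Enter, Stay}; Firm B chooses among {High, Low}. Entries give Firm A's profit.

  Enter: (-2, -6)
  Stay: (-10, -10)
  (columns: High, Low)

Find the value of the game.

-6

Row minima: Enter → -6, Stay → -10; maximin = -6.
Column maxima: High → -2, Low → -6; minimax = -6.
Since maximin = minimax = -6, there is a saddle point and the value is -6.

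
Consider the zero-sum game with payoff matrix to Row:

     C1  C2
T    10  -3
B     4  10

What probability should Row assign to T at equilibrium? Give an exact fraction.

Row minima: T → -3, B → 4; maximin = 4.
Column maxima: C1 → 10, C2 → 10; minimax = 10.
4 ≠ 10, so there is no saddle point; optimal play is mixed.
Let Row play T with probability p. Expected payoff against C1: 10p + 4(1−p) = 6p + 4; against C2: (-3)p + 10(1−p) = −13p + 10.
Setting these equal: 6p + 4 = −13p + 10 ⇒ 19p = 6 ⇒ p = 6/19, and the value is (6)·(6/19) + 4 = 112/19.
For Column: with q = P(C1), equating T's and B's payoffs gives 13q − 3 = −6q + 10 ⇒ q = 13/19.

6/19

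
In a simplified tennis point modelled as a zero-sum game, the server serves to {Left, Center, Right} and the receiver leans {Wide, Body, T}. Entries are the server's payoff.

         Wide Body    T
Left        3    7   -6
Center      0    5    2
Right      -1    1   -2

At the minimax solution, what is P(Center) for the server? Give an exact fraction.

Row minima: Left → -6, Center → 0, Right → -2; maximin = 0.
Column maxima: Wide → 3, Body → 7, T → 2; minimax = 2.
0 ≠ 2, so there is no saddle point; optimal play is mixed.
Right is strictly dominated by Center, so the server never plays it.
Body is strictly dominated by Wide (it gives the server strictly more in every row), so the receiver never plays it.
On the remaining 2×2 (Left, Center vs Wide, T):
Let the server play Left with probability p. Expected payoff against Wide: 3p + 0(1−p) = 3p; against T: (-6)p + 2(1−p) = −8p + 2.
Setting these equal: 3p = −8p + 2 ⇒ 11p = 2 ⇒ p = 2/11, and the value is (3)·(2/11) = 6/11.
For the receiver: with q = P(Wide), equating Left's and Center's payoffs gives 9q − 6 = −2q + 2 ⇒ q = 8/11.

9/11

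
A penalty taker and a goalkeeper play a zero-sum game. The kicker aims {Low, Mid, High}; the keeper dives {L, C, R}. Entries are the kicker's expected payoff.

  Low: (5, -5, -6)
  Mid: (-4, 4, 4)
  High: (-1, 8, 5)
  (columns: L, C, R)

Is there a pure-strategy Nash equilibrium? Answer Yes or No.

No

Row minima: Low → -6, Mid → -4, High → -1; maximin = -1.
Column maxima: L → 5, C → 8, R → 5; minimax = 5.
-1 ≠ 5, so no pure-strategy equilibrium exists.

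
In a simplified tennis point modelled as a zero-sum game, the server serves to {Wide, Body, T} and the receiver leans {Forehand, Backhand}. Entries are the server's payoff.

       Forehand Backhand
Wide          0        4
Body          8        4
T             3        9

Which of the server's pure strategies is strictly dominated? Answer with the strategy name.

Wide

T gives a strictly higher payoff than Wide against every column: 3 > 0, 9 > 4.
So Wide is strictly dominated and the server never plays it.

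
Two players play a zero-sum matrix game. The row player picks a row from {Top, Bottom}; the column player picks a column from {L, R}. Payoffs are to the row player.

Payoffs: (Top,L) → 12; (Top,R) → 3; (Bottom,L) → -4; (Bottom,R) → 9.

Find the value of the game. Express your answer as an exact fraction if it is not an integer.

60/11

Row minima: Top → 3, Bottom → -4; maximin = 3.
Column maxima: L → 12, R → 9; minimax = 9.
3 ≠ 9, so there is no saddle point; optimal play is mixed.
Let the row player play Top with probability p. Expected payoff against L: 12p + (-4)(1−p) = 16p − 4; against R: 3p + 9(1−p) = −6p + 9.
Setting these equal: 16p − 4 = −6p + 9 ⇒ 22p = 13 ⇒ p = 13/22, and the value is (16)·(13/22) − 4 = 60/11.
For the column player: with q = P(L), equating Top's and Bottom's payoffs gives 9q + 3 = −13q + 9 ⇒ q = 3/11.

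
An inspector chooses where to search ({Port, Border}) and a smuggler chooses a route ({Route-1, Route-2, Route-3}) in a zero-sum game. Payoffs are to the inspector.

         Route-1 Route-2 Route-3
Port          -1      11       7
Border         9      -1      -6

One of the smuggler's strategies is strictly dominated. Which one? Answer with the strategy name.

Route-2

Route-3 holds the inspector's payoff strictly below Route-2 in every row: 7 < 11, -6 < -1.
So Route-2 is strictly dominated for the smuggler.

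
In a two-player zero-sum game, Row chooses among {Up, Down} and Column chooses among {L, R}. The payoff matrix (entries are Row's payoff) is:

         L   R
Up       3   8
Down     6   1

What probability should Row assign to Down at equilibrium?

1/2

Row minima: Up → 3, Down → 1; maximin = 3.
Column maxima: L → 6, R → 8; minimax = 6.
3 ≠ 6, so there is no saddle point; optimal play is mixed.
Let Row play Up with probability p. Expected payoff against L: 3p + 6(1−p) = −3p + 6; against R: 8p + 1(1−p) = 7p + 1.
Setting these equal: −3p + 6 = 7p + 1 ⇒ −10p = -5 ⇒ p = 1/2, and the value is (-3)·(1/2) + 6 = 9/2.
For Column: with q = P(L), equating Up's and Down's payoffs gives −5q + 8 = 5q + 1 ⇒ q = 7/10.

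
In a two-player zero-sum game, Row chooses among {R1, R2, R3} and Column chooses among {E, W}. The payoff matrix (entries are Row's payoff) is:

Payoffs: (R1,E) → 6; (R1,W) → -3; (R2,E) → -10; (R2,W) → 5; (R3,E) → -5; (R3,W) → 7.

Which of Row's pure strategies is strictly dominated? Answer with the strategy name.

R3 gives a strictly higher payoff than R2 against every column: -5 > -10, 7 > 5.
So R2 is strictly dominated and Row never plays it.

R2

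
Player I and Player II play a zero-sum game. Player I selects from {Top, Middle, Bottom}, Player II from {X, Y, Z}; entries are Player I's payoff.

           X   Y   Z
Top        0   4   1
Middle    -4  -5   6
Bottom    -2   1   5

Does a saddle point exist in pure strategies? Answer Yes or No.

Yes

Row minima: Top → 0, Middle → -5, Bottom → -2; maximin = 0.
Column maxima: X → 0, Y → 4, Z → 6; minimax = 0.
maximin = minimax = 0, so a saddle point exists.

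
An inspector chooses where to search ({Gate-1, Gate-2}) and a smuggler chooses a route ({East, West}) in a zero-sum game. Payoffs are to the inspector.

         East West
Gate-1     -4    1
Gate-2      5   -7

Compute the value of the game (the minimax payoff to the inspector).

Row minima: Gate-1 → -4, Gate-2 → -7; maximin = -4.
Column maxima: East → 5, West → 1; minimax = 1.
-4 ≠ 1, so there is no saddle point; optimal play is mixed.
Let the inspector play Gate-1 with probability p. Expected payoff against East: (-4)p + 5(1−p) = −9p + 5; against West: 1p + (-7)(1−p) = 8p − 7.
Setting these equal: −9p + 5 = 8p − 7 ⇒ −17p = -12 ⇒ p = 12/17, and the value is (-9)·(12/17) + 5 = -23/17.
For the smuggler: with q = P(East), equating Gate-1's and Gate-2's payoffs gives −5q + 1 = 12q − 7 ⇒ q = 8/17.

-23/17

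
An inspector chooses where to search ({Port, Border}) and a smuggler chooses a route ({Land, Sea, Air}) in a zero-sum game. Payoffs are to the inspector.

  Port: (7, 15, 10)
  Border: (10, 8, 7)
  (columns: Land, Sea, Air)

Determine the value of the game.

17/2

Row minima: Port → 7, Border → 7; maximin = 7.
Column maxima: Land → 10, Sea → 15, Air → 10; minimax = 10.
7 ≠ 10, so there is no saddle point; optimal play is mixed.
Sea is strictly dominated by Air (it gives the inspector strictly more in every row), so the smuggler never plays it.
On the remaining 2×2 (Port, Border vs Land, Air):
Let the inspector play Port with probability p. Expected payoff against Land: 7p + 10(1−p) = −3p + 10; against Air: 10p + 7(1−p) = 3p + 7.
Setting these equal: −3p + 10 = 3p + 7 ⇒ −6p = -3 ⇒ p = 1/2, and the value is (-3)·(1/2) + 10 = 17/2.
For the smuggler: with q = P(Land), equating Port's and Border's payoffs gives −3q + 10 = 3q + 7 ⇒ q = 1/2.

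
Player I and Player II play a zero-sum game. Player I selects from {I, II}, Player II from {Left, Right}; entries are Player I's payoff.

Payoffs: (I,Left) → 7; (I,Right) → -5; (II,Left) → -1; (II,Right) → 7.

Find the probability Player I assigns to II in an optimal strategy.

3/5

Row minima: I → -5, II → -1; maximin = -1.
Column maxima: Left → 7, Right → 7; minimax = 7.
-1 ≠ 7, so there is no saddle point; optimal play is mixed.
Let Player I play I with probability p. Expected payoff against Left: 7p + (-1)(1−p) = 8p − 1; against Right: (-5)p + 7(1−p) = −12p + 7.
Setting these equal: 8p − 1 = −12p + 7 ⇒ 20p = 8 ⇒ p = 2/5, and the value is (8)·(2/5) − 1 = 11/5.
For Player II: with q = P(Left), equating I's and II's payoffs gives 12q − 5 = −8q + 7 ⇒ q = 3/5.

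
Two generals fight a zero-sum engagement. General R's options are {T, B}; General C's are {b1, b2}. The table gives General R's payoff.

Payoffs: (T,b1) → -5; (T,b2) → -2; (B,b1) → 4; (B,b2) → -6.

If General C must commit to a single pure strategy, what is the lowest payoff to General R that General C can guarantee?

-2

Column maxima: b1 → 4, b2 → -2.
The smallest of these is -2.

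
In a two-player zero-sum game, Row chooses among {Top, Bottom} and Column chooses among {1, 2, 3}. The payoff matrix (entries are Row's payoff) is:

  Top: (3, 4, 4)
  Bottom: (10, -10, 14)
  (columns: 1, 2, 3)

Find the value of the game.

Row minima: Top → 3, Bottom → -10; maximin = 3.
Column maxima: 1 → 10, 2 → 4, 3 → 14; minimax = 4.
3 ≠ 4, so there is no saddle point; optimal play is mixed.
3 is strictly dominated by 1 (it gives Row strictly more in every row), so Column never plays it.
On the remaining 2×2 (Top, Bottom vs 1, 2):
Let Row play Top with probability p. Expected payoff against 1: 3p + 10(1−p) = −7p + 10; against 2: 4p + (-10)(1−p) = 14p − 10.
Setting these equal: −7p + 10 = 14p − 10 ⇒ −21p = -20 ⇒ p = 20/21, and the value is (-7)·(20/21) + 10 = 10/3.
For Column: with q = P(1), equating Top's and Bottom's payoffs gives −q + 4 = 20q − 10 ⇒ q = 2/3.

10/3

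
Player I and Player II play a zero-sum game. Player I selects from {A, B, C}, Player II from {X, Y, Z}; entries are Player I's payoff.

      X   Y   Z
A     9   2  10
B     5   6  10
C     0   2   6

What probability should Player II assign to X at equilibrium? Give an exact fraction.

Row minima: A → 2, B → 5, C → 0; maximin = 5.
Column maxima: X → 9, Y → 6, Z → 10; minimax = 6.
5 ≠ 6, so there is no saddle point; optimal play is mixed.
C is strictly dominated by B, so Player I never plays it.
Z is strictly dominated by X (it gives Player I strictly more in every row), so Player II never plays it.
On the remaining 2×2 (A, B vs X, Y):
Let Player I play A with probability p. Expected payoff against X: 9p + 5(1−p) = 4p + 5; against Y: 2p + 6(1−p) = −4p + 6.
Setting these equal: 4p + 5 = −4p + 6 ⇒ 8p = 1 ⇒ p = 1/8, and the value is (4)·(1/8) + 5 = 11/2.
For Player II: with q = P(X), equating A's and B's payoffs gives 7q + 2 = −q + 6 ⇒ q = 1/2.

1/2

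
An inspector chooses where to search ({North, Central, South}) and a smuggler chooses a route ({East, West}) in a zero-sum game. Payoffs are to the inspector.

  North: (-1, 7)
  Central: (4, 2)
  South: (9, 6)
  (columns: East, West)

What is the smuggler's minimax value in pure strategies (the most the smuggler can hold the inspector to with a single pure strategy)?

Column maxima: East → 9, West → 7.
The smallest of these is 7.

7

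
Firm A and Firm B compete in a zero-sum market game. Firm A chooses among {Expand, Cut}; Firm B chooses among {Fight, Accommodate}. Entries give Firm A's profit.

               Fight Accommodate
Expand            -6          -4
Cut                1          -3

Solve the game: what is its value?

-3

Row minima: Expand → -6, Cut → -3; maximin = -3.
Column maxima: Fight → 1, Accommodate → -3; minimax = -3.
Since maximin = minimax = -3, there is a saddle point and the value is -3.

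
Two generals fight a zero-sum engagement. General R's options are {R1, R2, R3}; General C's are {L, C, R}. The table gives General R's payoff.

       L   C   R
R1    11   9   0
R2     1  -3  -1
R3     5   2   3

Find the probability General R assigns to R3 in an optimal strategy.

Row minima: R1 → 0, R2 → -3, R3 → 2; maximin = 2.
Column maxima: L → 11, C → 9, R → 3; minimax = 3.
2 ≠ 3, so there is no saddle point; optimal play is mixed.
R2 is strictly dominated by R1, so General R never plays it.
L is strictly dominated by C (it gives General R strictly more in every row), so General C never plays it.
On the remaining 2×2 (R1, R3 vs C, R):
Let General R play R1 with probability p. Expected payoff against C: 9p + 2(1−p) = 7p + 2; against R: 0p + 3(1−p) = −3p + 3.
Setting these equal: 7p + 2 = −3p + 3 ⇒ 10p = 1 ⇒ p = 1/10, and the value is (7)·(1/10) + 2 = 27/10.
For General C: with q = P(C), equating R1's and R3's payoffs gives 9q = −q + 3 ⇒ q = 3/10.

9/10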